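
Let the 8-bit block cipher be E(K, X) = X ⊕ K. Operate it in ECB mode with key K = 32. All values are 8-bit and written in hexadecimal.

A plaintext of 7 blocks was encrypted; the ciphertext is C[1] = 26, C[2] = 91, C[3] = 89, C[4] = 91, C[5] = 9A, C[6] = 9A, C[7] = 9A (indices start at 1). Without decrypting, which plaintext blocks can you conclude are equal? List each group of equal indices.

ECB encrypts each block independently with the same key, so equal ciphertext blocks imply equal plaintext blocks.
C[2] = C[4] = 91, so P[2] = P[4].
C[5] = C[6] = C[7] = 9A, so P[5] = P[6] = P[7].

P[2] = P[4]; P[5] = P[6] = P[7]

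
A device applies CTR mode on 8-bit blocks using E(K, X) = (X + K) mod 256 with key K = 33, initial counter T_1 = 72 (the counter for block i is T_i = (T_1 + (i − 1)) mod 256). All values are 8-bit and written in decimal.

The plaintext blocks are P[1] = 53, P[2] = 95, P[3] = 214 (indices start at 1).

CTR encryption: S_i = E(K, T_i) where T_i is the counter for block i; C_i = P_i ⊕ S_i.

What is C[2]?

C[1]: T = 72, S = E(K, T) = 105; 53 ⊕ 105 = 92.
C[2]: T = 73, S = E(K, T) = 106; 95 ⊕ 106 = 53.

C[2] = 53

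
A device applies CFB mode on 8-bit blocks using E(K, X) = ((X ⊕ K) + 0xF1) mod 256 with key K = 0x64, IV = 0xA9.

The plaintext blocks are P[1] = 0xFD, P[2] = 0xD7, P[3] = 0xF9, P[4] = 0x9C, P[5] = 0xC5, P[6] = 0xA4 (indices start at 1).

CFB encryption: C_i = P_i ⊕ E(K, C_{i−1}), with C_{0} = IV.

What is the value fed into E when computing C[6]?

0x3E

C[1]: E(K, 0xA9) = 0xBE; 0xFD ⊕ 0xBE = 0x43.
C[2]: E(K, 0x43) = 0x18; 0xD7 ⊕ 0x18 = 0xCF.
C[3]: E(K, 0xCF) = 0x9C; 0xF9 ⊕ 0x9C = 0x65.
C[4]: E(K, 0x65) = 0xF2; 0x9C ⊕ 0xF2 = 0x6E.
C[5]: E(K, 0x6E) = 0xFB; 0xC5 ⊕ 0xFB = 0x3E.
C[6]: E(K, 0x3E) = 0x4B; 0xA4 ⊕ 0x4B = 0xEF.
So the input to E for block [6] is 0x3E.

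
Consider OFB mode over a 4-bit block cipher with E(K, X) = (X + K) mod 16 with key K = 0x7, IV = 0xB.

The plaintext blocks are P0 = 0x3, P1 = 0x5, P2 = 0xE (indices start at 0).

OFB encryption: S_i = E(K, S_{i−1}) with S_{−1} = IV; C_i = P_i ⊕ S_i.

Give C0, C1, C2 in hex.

C0: S = E(K, 0xB) = 0x2; 0x3 ⊕ 0x2 = 0x1.
C1: S = E(K, 0x2) = 0x9; 0x5 ⊕ 0x9 = 0xC.
C2: S = E(K, 0x9) = 0x0; 0xE ⊕ 0x0 = 0xE.

C0 = 0x1, C1 = 0xC, C2 = 0xE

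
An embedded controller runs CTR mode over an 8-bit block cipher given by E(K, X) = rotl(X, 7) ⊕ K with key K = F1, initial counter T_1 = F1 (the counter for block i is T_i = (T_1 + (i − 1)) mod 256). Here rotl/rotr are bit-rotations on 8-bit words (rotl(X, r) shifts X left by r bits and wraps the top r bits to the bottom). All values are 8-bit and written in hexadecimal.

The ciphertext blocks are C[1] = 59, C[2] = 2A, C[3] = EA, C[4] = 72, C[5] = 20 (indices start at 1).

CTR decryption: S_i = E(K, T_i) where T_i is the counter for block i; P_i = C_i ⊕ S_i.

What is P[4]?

P[4]: T = F4, S = E(K, T) = 8B; 72 ⊕ 8B = F9.

P[4] = F9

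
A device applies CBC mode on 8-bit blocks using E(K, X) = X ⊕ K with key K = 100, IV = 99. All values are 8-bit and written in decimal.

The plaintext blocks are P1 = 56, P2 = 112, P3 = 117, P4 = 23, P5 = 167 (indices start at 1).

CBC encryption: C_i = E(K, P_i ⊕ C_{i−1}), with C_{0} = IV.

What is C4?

C4 = 73

C1: P1 ⊕ 99 = 91; E(K, 91) = 63.
C2: P2 ⊕ 63 = 79; E(K, 79) = 43.
C3: P3 ⊕ 43 = 94; E(K, 94) = 58.
C4: P4 ⊕ 58 = 45; E(K, 45) = 73.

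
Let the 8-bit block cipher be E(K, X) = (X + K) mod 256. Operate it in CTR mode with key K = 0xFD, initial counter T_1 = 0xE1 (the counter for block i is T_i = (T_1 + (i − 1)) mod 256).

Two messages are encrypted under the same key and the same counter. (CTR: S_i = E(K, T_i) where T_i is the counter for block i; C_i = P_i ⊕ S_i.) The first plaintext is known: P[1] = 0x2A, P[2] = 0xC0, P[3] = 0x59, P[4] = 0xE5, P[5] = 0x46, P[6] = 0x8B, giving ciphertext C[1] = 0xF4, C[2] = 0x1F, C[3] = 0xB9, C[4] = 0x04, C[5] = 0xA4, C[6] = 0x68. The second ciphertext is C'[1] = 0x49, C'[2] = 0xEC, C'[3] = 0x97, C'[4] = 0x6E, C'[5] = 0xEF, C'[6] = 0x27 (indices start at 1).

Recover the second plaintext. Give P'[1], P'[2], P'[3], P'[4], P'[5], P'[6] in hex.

In CTR with a reused counter, both messages share the same keystream S_i, so C_i ⊕ C'_i = P_i ⊕ P'_i and thus P'_i = P_i ⊕ C_i ⊕ C'_i.
P'[1]: 0x2A ⊕ 0xF4 ⊕ 0x49 = 0x97.
P'[2]: 0xC0 ⊕ 0x1F ⊕ 0xEC = 0x33.
P'[3]: 0x59 ⊕ 0xB9 ⊕ 0x97 = 0x77.
P'[4]: 0xE5 ⊕ 0x04 ⊕ 0x6E = 0x8F.
P'[5]: 0x46 ⊕ 0xA4 ⊕ 0xEF = 0x0D.
P'[6]: 0x8B ⊕ 0x68 ⊕ 0x27 = 0xC4.

P'[1] = 0x97, P'[2] = 0x33, P'[3] = 0x77, P'[4] = 0x8F, P'[5] = 0x0D, P'[6] = 0xC4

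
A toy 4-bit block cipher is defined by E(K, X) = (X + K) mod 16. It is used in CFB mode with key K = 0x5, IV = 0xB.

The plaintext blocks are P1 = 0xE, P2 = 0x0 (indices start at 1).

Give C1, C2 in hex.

C1 = 0xE, C2 = 0x3

CFB encryption: C_i = P_i ⊕ E(K, C_{i−1}), with C_{0} = IV.
C1: E(K, 0xB) = 0x0; 0xE ⊕ 0x0 = 0xE.
C2: E(K, 0xE) = 0x3; 0x0 ⊕ 0x3 = 0x3.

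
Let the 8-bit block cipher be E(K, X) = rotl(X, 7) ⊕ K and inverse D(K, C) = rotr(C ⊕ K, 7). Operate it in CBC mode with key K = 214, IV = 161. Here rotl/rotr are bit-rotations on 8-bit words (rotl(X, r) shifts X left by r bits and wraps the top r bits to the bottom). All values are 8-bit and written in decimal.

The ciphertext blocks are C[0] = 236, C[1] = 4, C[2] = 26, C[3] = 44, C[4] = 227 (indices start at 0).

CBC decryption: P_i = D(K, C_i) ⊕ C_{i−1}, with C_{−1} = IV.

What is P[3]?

P[3] = 239

P[3]: D(K, 44) = 245; 245 ⊕ 26 = 239.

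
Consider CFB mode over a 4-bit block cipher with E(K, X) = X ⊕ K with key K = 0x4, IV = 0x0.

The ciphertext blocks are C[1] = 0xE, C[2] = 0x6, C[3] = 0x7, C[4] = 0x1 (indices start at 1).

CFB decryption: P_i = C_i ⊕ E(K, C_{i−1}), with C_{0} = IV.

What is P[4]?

P[4] = 0x2

P[4]: E(K, 0x7) = 0x3; 0x1 ⊕ 0x3 = 0x2.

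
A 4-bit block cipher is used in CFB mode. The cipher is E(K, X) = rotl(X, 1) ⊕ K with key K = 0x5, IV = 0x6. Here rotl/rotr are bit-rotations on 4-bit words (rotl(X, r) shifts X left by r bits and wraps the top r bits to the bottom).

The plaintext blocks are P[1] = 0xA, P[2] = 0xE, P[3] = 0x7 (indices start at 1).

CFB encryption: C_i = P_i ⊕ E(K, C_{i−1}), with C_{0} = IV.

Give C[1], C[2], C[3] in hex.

C[1]: E(K, 0x6) = 0x9; 0xA ⊕ 0x9 = 0x3.
C[2]: E(K, 0x3) = 0x3; 0xE ⊕ 0x3 = 0xD.
C[3]: E(K, 0xD) = 0xE; 0x7 ⊕ 0xE = 0x9.

C[1] = 0x3, C[2] = 0xD, C[3] = 0x9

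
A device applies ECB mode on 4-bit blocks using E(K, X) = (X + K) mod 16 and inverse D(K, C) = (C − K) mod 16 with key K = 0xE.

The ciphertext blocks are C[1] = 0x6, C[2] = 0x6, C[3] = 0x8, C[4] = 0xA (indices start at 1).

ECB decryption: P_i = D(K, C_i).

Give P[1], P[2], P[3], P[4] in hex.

P[1]: D(K, 0x6) = 0x8.
P[2]: D(K, 0x6) = 0x8.
P[3]: D(K, 0x8) = 0xA.
P[4]: D(K, 0xA) = 0xC.

P[1] = 0x8, P[2] = 0x8, P[3] = 0xA, P[4] = 0xC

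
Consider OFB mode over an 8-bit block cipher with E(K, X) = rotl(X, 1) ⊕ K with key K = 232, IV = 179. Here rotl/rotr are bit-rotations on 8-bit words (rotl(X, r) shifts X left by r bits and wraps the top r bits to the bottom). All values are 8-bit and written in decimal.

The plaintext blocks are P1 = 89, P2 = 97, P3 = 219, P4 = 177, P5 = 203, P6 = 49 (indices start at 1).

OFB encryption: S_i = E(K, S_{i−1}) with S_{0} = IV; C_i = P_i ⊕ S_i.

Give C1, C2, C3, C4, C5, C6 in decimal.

C1 = 214, C2 = 150, C3 = 220, C4 = 87, C5 = 238, C6 = 147

C1: S = E(K, 179) = 143; 89 ⊕ 143 = 214.
C2: S = E(K, 143) = 247; 97 ⊕ 247 = 150.
C3: S = E(K, 247) = 7; 219 ⊕ 7 = 220.
C4: S = E(K, 7) = 230; 177 ⊕ 230 = 87.
C5: S = E(K, 230) = 37; 203 ⊕ 37 = 238.
C6: S = E(K, 37) = 162; 49 ⊕ 162 = 147.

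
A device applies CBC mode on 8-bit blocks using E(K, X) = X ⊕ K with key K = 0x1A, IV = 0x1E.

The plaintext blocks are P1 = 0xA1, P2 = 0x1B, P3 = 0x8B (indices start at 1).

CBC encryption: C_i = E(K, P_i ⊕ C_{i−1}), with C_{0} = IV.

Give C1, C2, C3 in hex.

C1 = 0xA5, C2 = 0xA4, C3 = 0x35

C1: P1 ⊕ 0x1E = 0xBF; E(K, 0xBF) = 0xA5.
C2: P2 ⊕ 0xA5 = 0xBE; E(K, 0xBE) = 0xA4.
C3: P3 ⊕ 0xA4 = 0x2F; E(K, 0x2F) = 0x35.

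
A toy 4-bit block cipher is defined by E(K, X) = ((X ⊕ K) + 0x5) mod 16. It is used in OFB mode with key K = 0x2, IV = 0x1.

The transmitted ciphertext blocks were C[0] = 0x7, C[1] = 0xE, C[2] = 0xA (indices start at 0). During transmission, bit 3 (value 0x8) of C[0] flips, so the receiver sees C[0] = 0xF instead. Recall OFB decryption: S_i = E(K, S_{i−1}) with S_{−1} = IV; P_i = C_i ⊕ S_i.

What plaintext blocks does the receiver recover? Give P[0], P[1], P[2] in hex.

Only C[0] changed, to 0xF. In OFB, a change in C_i flips the same bit in P_i only; the keystream is unaffected. Decrypting the received ciphertext:
P[0]: S = E(K, 0x1) = 0x8; 0xF ⊕ 0x8 = 0x7.
P[1]: S = E(K, 0x8) = 0xF; 0xE ⊕ 0xF = 0x1.
P[2]: S = E(K, 0xF) = 0x2; 0xA ⊕ 0x2 = 0x8.
Blocks that differ from the original plaintext: P[0].

P[0] = 0x7, P[1] = 0x1, P[2] = 0x8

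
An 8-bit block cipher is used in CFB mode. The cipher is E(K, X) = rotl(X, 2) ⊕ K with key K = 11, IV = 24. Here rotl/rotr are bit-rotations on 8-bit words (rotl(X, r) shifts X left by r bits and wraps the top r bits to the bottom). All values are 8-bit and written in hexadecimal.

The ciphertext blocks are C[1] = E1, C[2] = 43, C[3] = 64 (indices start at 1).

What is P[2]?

CFB decryption: P_i = C_i ⊕ E(K, C_{i−1}), with C_{0} = IV.
P[2]: E(K, E1) = 96; 43 ⊕ 96 = D5.

P[2] = D5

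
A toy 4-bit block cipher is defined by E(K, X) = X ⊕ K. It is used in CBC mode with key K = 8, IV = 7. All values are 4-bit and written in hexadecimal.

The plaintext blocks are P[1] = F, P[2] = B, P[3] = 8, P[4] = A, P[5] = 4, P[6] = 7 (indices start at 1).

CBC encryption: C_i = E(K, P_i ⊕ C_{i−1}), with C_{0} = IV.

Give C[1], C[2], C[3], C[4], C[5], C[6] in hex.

C[1]: P[1] ⊕ 7 = 8; E(K, 8) = 0.
C[2]: P[2] ⊕ 0 = B; E(K, B) = 3.
C[3]: P[3] ⊕ 3 = B; E(K, B) = 3.
C[4]: P[4] ⊕ 3 = 9; E(K, 9) = 1.
C[5]: P[5] ⊕ 1 = 5; E(K, 5) = D.
C[6]: P[6] ⊕ D = A; E(K, A) = 2.

C[1] = 0, C[2] = 3, C[3] = 3, C[4] = 1, C[5] = D, C[6] = 2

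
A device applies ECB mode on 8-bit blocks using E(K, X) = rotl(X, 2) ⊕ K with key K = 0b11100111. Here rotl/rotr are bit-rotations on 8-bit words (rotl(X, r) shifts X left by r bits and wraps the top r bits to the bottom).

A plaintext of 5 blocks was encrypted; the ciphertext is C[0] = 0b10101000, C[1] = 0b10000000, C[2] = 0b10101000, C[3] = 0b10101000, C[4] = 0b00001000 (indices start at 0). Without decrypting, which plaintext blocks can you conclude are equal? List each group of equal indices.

P[0] = P[2] = P[3]

ECB encrypts each block independently with the same key, so equal ciphertext blocks imply equal plaintext blocks.
C[0] = C[2] = C[3] = 0b10101000, so P[0] = P[2] = P[3].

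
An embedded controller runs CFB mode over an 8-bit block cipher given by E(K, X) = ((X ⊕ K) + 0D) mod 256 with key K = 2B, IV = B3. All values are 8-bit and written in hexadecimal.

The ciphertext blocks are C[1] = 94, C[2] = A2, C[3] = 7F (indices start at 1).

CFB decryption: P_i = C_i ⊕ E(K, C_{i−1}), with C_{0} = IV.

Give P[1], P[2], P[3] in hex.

P[1]: E(K, B3) = A5; 94 ⊕ A5 = 31.
P[2]: E(K, 94) = CC; A2 ⊕ CC = 6E.
P[3]: E(K, A2) = 96; 7F ⊕ 96 = E9.

P[1] = 31, P[2] = 6E, P[3] = E9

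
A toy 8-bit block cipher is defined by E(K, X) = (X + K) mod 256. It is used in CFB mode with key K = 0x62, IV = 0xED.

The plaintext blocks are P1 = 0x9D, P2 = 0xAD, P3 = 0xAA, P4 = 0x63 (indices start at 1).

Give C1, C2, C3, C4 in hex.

C1 = 0xD2, C2 = 0x99, C3 = 0x51, C4 = 0xD0

CFB encryption: C_i = P_i ⊕ E(K, C_{i−1}), with C_{0} = IV.
C1: E(K, 0xED) = 0x4F; 0x9D ⊕ 0x4F = 0xD2.
C2: E(K, 0xD2) = 0x34; 0xAD ⊕ 0x34 = 0x99.
C3: E(K, 0x99) = 0xFB; 0xAA ⊕ 0xFB = 0x51.
C4: E(K, 0x51) = 0xB3; 0x63 ⊕ 0xB3 = 0xD0.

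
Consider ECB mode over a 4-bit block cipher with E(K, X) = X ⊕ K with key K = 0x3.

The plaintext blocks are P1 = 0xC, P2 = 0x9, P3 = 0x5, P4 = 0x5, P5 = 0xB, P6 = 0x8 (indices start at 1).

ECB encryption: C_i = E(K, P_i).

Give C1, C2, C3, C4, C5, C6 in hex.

C1 = 0xF, C2 = 0xA, C3 = 0x6, C4 = 0x6, C5 = 0x8, C6 = 0xB

C1: E(K, 0xC) = 0xF.
C2: E(K, 0x9) = 0xA.
C3: E(K, 0x5) = 0x6.
C4: E(K, 0x5) = 0x6.
C5: E(K, 0xB) = 0x8.
C6: E(K, 0x8) = 0xB.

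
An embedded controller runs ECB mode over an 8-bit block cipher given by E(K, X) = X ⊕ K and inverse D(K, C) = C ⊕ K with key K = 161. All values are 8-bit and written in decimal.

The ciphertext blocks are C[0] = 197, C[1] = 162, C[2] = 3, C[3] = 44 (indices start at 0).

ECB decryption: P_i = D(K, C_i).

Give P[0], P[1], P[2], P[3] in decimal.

P[0]: D(K, 197) = 100.
P[1]: D(K, 162) = 3.
P[2]: D(K, 3) = 162.
P[3]: D(K, 44) = 141.

P[0] = 100, P[1] = 3, P[2] = 162, P[3] = 141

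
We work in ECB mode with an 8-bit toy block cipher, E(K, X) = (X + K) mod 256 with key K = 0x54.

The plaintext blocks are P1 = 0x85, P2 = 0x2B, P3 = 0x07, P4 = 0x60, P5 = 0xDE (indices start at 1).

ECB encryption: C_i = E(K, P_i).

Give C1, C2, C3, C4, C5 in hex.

C1 = 0xD9, C2 = 0x7F, C3 = 0x5B, C4 = 0xB4, C5 = 0x32

C1: E(K, 0x85) = 0xD9.
C2: E(K, 0x2B) = 0x7F.
C3: E(K, 0x07) = 0x5B.
C4: E(K, 0x60) = 0xB4.
C5: E(K, 0xDE) = 0x32.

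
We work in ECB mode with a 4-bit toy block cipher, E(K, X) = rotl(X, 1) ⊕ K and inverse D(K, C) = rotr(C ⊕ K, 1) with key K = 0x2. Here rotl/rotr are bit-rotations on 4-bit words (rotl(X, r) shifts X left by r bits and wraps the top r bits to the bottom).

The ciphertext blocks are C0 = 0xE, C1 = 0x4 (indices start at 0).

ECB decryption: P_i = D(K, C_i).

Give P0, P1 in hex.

P0: D(K, 0xE) = 0x6.
P1: D(K, 0x4) = 0x3.

P0 = 0x6, P1 = 0x3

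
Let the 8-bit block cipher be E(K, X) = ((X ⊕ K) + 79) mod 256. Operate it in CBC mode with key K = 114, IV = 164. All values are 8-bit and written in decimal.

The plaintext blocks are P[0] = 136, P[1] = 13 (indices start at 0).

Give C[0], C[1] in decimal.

CBC encryption: C_i = E(K, P_i ⊕ C_{i−1}), with C_{−1} = IV.
C[0]: P[0] ⊕ 164 = 44; E(K, 44) = 173.
C[1]: P[1] ⊕ 173 = 160; E(K, 160) = 33.

C[0] = 173, C[1] = 33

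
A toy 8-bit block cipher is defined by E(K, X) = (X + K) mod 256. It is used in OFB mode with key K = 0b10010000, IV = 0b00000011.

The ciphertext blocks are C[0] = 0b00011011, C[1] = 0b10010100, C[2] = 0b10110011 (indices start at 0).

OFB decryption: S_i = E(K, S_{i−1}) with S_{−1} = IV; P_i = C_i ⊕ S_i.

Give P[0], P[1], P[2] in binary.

P[0]: S = E(K, 0b00000011) = 0b10010011; 0b00011011 ⊕ 0b10010011 = 0b10001000.
P[1]: S = E(K, 0b10010011) = 0b00100011; 0b10010100 ⊕ 0b00100011 = 0b10110111.
P[2]: S = E(K, 0b00100011) = 0b10110011; 0b10110011 ⊕ 0b10110011 = 0b00000000.

P[0] = 0b10001000, P[1] = 0b10110111, P[2] = 0b00000000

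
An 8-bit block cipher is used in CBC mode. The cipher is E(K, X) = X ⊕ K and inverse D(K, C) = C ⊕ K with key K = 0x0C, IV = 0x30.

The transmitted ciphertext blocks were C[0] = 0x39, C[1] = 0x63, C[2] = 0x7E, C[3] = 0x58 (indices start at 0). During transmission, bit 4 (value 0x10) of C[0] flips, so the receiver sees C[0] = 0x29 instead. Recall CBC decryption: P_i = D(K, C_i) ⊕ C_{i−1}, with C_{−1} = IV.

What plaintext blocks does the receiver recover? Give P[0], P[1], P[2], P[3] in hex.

Only C[0] changed, to 0x29. In CBC, a change in C_i garbles P_i and flips the same bit in P_{i+1}. Decrypting the received ciphertext:
P[0]: D(K, 0x29) = 0x25; 0x25 ⊕ 0x30 = 0x15.
P[1]: D(K, 0x63) = 0x6F; 0x6F ⊕ 0x29 = 0x46.
P[2]: D(K, 0x7E) = 0x72; 0x72 ⊕ 0x63 = 0x11.
P[3]: D(K, 0x58) = 0x54; 0x54 ⊕ 0x7E = 0x2A.
Blocks that differ from the original plaintext: P[0], P[1].

P[0] = 0x15, P[1] = 0x46, P[2] = 0x11, P[3] = 0x2A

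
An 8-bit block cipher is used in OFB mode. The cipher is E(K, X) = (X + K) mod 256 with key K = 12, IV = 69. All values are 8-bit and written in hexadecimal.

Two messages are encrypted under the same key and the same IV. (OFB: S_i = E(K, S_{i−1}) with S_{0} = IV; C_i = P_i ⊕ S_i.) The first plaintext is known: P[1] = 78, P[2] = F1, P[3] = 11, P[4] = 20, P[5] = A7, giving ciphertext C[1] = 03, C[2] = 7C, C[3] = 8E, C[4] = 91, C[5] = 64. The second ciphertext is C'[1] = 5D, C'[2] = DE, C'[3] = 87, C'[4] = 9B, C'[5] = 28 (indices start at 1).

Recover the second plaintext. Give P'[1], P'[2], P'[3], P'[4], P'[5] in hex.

P'[1] = 26, P'[2] = 53, P'[3] = 18, P'[4] = 2A, P'[5] = EB

In OFB with a reused IV, both messages share the same keystream S_i, so C_i ⊕ C'_i = P_i ⊕ P'_i and thus P'_i = P_i ⊕ C_i ⊕ C'_i.
P'[1]: 78 ⊕ 03 ⊕ 5D = 26.
P'[2]: F1 ⊕ 7C ⊕ DE = 53.
P'[3]: 11 ⊕ 8E ⊕ 87 = 18.
P'[4]: 20 ⊕ 91 ⊕ 9B = 2A.
P'[5]: A7 ⊕ 64 ⊕ 28 = EB.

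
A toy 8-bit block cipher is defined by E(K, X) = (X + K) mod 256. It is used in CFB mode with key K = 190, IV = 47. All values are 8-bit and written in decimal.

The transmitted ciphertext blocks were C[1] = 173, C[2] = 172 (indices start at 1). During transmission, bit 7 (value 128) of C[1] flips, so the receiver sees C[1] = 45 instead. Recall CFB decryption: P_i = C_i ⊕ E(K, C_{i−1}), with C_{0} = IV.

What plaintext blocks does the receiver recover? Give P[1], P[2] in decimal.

Only C[1] changed, to 45. In CFB, a change in C_i flips the same bit in P_i and garbles P_{i+1}. Decrypting the received ciphertext:
P[1]: E(K, 47) = 237; 45 ⊕ 237 = 192.
P[2]: E(K, 45) = 235; 172 ⊕ 235 = 71.
Blocks that differ from the original plaintext: P[1], P[2].

P[1] = 192, P[2] = 71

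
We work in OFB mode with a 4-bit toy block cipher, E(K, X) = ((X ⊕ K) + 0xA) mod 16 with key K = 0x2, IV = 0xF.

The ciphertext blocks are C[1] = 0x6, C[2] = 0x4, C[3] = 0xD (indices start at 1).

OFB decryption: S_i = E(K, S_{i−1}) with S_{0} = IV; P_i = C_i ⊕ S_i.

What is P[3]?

P[3] = 0xA

P[1]: S = E(K, 0xF) = 0x7; 0x6 ⊕ 0x7 = 0x1.
P[2]: S = E(K, 0x7) = 0xF; 0x4 ⊕ 0xF = 0xB.
P[3]: S = E(K, 0xF) = 0x7; 0xD ⊕ 0x7 = 0xA.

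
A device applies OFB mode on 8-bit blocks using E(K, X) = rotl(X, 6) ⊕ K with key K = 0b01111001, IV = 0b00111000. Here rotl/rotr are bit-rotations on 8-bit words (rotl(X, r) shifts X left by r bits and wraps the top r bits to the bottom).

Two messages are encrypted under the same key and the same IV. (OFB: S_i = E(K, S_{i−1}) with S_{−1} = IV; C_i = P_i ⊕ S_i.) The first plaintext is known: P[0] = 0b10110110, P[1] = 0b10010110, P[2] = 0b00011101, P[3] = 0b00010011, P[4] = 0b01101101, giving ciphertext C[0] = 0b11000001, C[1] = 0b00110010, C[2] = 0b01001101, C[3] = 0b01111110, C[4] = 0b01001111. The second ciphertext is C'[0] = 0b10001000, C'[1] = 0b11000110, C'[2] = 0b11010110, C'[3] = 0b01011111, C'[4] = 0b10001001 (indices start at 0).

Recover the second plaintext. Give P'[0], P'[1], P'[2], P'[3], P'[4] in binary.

P'[0] = 0b11111111, P'[1] = 0b01100010, P'[2] = 0b10000110, P'[3] = 0b00110010, P'[4] = 0b10101011

In OFB with a reused IV, both messages share the same keystream S_i, so C_i ⊕ C'_i = P_i ⊕ P'_i and thus P'_i = P_i ⊕ C_i ⊕ C'_i.
P'[0]: 0b10110110 ⊕ 0b11000001 ⊕ 0b10001000 = 0b11111111.
P'[1]: 0b10010110 ⊕ 0b00110010 ⊕ 0b11000110 = 0b01100010.
P'[2]: 0b00011101 ⊕ 0b01001101 ⊕ 0b11010110 = 0b10000110.
P'[3]: 0b00010011 ⊕ 0b01111110 ⊕ 0b01011111 = 0b00110010.
P'[4]: 0b01101101 ⊕ 0b01001111 ⊕ 0b10001001 = 0b10101011.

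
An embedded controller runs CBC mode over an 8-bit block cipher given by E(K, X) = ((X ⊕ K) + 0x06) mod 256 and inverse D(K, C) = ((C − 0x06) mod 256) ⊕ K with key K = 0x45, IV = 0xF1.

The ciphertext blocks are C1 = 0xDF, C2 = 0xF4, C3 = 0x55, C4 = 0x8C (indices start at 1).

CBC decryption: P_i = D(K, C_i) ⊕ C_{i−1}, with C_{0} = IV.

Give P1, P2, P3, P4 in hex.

P1: D(K, 0xDF) = 0x9C; 0x9C ⊕ 0xF1 = 0x6D.
P2: D(K, 0xF4) = 0xAB; 0xAB ⊕ 0xDF = 0x74.
P3: D(K, 0x55) = 0x0A; 0x0A ⊕ 0xF4 = 0xFE.
P4: D(K, 0x8C) = 0xC3; 0xC3 ⊕ 0x55 = 0x96.

P1 = 0x6D, P2 = 0x74, P3 = 0xFE, P4 = 0x96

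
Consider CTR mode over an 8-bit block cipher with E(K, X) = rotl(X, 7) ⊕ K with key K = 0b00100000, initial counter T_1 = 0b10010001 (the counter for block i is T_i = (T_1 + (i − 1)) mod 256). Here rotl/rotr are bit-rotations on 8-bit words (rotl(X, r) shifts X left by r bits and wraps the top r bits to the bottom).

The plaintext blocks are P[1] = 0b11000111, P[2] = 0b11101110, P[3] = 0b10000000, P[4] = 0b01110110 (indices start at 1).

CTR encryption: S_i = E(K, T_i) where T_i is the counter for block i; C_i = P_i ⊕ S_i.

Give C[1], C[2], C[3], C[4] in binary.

C[1] = 0b00101111, C[2] = 0b10000111, C[3] = 0b01101001, C[4] = 0b00011100

C[1]: T = 0b10010001, S = E(K, T) = 0b11101000; 0b11000111 ⊕ 0b11101000 = 0b00101111.
C[2]: T = 0b10010010, S = E(K, T) = 0b01101001; 0b11101110 ⊕ 0b01101001 = 0b10000111.
C[3]: T = 0b10010011, S = E(K, T) = 0b11101001; 0b10000000 ⊕ 0b11101001 = 0b01101001.
C[4]: T = 0b10010100, S = E(K, T) = 0b01101010; 0b01110110 ⊕ 0b01101010 = 0b00011100.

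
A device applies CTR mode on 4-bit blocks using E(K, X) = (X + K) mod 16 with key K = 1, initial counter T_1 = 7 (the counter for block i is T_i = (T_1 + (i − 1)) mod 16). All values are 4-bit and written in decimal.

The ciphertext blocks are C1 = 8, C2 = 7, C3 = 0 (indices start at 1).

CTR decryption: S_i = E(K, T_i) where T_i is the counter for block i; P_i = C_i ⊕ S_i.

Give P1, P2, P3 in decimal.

P1: T = 7, S = E(K, T) = 8; 8 ⊕ 8 = 0.
P2: T = 8, S = E(K, T) = 9; 7 ⊕ 9 = 14.
P3: T = 9, S = E(K, T) = 10; 0 ⊕ 10 = 10.

P1 = 0, P2 = 14, P3 = 10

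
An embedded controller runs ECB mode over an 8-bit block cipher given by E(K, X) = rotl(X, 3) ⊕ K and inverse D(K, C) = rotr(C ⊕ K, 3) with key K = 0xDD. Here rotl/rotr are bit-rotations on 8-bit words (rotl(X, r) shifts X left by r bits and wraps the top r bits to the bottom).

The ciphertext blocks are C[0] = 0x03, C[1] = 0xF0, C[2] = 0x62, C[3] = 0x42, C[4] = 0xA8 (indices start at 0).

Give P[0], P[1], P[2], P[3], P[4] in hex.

ECB decryption: P_i = D(K, C_i).
P[0]: D(K, 0x03) = 0xDB.
P[1]: D(K, 0xF0) = 0xA5.
P[2]: D(K, 0x62) = 0xF7.
P[3]: D(K, 0x42) = 0xF3.
P[4]: D(K, 0xA8) = 0xAE.

P[0] = 0xDB, P[1] = 0xA5, P[2] = 0xF7, P[3] = 0xF3, P[4] = 0xAE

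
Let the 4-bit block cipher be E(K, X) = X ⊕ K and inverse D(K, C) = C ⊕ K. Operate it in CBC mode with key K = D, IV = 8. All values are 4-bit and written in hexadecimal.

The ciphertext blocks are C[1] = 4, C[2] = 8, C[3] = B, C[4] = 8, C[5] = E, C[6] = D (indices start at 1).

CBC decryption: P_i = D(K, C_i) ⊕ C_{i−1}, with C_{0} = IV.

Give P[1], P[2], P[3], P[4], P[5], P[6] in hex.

P[1]: D(K, 4) = 9; 9 ⊕ 8 = 1.
P[2]: D(K, 8) = 5; 5 ⊕ 4 = 1.
P[3]: D(K, B) = 6; 6 ⊕ 8 = E.
P[4]: D(K, 8) = 5; 5 ⊕ B = E.
P[5]: D(K, E) = 3; 3 ⊕ 8 = B.
P[6]: D(K, D) = 0; 0 ⊕ E = E.

P[1] = 1, P[2] = 1, P[3] = E, P[4] = E, P[5] = B, P[6] = E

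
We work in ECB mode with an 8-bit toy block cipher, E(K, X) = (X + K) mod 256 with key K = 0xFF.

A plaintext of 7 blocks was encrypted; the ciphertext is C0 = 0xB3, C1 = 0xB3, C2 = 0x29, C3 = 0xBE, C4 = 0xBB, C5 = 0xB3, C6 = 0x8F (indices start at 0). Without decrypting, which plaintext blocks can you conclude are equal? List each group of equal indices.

ECB encrypts each block independently with the same key, so equal ciphertext blocks imply equal plaintext blocks.
C0 = C1 = C5 = 0xB3, so P0 = P1 = P5.

P0 = P1 = P5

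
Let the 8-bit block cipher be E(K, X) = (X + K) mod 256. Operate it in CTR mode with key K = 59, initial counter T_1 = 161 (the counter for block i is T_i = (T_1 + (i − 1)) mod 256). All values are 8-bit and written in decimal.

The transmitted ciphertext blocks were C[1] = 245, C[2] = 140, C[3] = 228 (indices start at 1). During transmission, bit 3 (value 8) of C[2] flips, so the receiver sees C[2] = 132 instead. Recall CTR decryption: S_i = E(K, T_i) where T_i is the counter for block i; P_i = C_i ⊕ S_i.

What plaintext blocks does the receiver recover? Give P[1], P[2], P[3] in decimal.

P[1] = 41, P[2] = 89, P[3] = 58

Only C[2] changed, to 132. In CTR, a change in C_i flips the same bit in P_i only; the keystream is unaffected. Decrypting the received ciphertext:
P[1]: T = 161, S = E(K, T) = 220; 245 ⊕ 220 = 41.
P[2]: T = 162, S = E(K, T) = 221; 132 ⊕ 221 = 89.
P[3]: T = 163, S = E(K, T) = 222; 228 ⊕ 222 = 58.
Blocks that differ from the original plaintext: P[2].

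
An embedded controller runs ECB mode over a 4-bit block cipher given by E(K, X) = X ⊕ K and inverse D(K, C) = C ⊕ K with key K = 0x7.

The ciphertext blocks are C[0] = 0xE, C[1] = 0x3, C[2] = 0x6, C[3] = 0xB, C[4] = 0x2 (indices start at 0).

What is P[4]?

ECB decryption: P_i = D(K, C_i).
P[4]: D(K, 0x2) = 0x5.

P[4] = 0x5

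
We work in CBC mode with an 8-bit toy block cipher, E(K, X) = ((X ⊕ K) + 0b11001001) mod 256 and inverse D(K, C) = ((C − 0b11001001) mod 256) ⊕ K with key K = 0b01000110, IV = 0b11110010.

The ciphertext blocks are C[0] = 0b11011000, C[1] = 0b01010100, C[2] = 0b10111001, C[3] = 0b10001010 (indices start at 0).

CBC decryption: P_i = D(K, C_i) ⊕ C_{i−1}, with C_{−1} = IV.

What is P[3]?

P[3]: D(K, 0b10001010) = 0b10000111; 0b10000111 ⊕ 0b10111001 = 0b00111110.

P[3] = 0b00111110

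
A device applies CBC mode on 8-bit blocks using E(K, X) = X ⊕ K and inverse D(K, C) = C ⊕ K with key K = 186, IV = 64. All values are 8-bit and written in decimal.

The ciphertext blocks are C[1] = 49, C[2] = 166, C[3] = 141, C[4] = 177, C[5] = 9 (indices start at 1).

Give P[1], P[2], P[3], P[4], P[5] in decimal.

P[1] = 203, P[2] = 45, P[3] = 145, P[4] = 134, P[5] = 2

CBC decryption: P_i = D(K, C_i) ⊕ C_{i−1}, with C_{0} = IV.
P[1]: D(K, 49) = 139; 139 ⊕ 64 = 203.
P[2]: D(K, 166) = 28; 28 ⊕ 49 = 45.
P[3]: D(K, 141) = 55; 55 ⊕ 166 = 145.
P[4]: D(K, 177) = 11; 11 ⊕ 141 = 134.
P[5]: D(K, 9) = 179; 179 ⊕ 177 = 2.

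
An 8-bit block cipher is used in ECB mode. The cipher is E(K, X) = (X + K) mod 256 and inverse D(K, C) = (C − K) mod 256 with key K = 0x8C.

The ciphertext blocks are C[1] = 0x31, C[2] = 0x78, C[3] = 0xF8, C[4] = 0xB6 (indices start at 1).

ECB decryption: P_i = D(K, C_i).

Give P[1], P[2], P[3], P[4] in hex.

P[1]: D(K, 0x31) = 0xA5.
P[2]: D(K, 0x78) = 0xEC.
P[3]: D(K, 0xF8) = 0x6C.
P[4]: D(K, 0xB6) = 0x2A.

P[1] = 0xA5, P[2] = 0xEC, P[3] = 0x6C, P[4] = 0x2A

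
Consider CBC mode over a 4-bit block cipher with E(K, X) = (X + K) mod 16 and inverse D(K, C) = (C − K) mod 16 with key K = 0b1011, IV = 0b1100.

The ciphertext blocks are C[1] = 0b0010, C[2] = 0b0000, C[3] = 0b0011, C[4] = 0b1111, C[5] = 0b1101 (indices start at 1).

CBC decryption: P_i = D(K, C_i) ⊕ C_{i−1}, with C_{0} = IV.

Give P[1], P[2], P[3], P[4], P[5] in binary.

P[1]: D(K, 0b0010) = 0b0111; 0b0111 ⊕ 0b1100 = 0b1011.
P[2]: D(K, 0b0000) = 0b0101; 0b0101 ⊕ 0b0010 = 0b0111.
P[3]: D(K, 0b0011) = 0b1000; 0b1000 ⊕ 0b0000 = 0b1000.
P[4]: D(K, 0b1111) = 0b0100; 0b0100 ⊕ 0b0011 = 0b0111.
P[5]: D(K, 0b1101) = 0b0010; 0b0010 ⊕ 0b1111 = 0b1101.

P[1] = 0b1011, P[2] = 0b0111, P[3] = 0b1000, P[4] = 0b0111, P[5] = 0b1101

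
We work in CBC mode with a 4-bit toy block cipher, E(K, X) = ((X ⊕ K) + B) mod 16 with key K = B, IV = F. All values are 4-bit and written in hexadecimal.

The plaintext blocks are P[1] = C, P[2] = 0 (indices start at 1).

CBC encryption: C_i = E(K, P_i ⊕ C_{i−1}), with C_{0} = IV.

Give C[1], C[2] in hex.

C[1]: P[1] ⊕ F = 3; E(K, 3) = 3.
C[2]: P[2] ⊕ 3 = 3; E(K, 3) = 3.

C[1] = 3, C[2] = 3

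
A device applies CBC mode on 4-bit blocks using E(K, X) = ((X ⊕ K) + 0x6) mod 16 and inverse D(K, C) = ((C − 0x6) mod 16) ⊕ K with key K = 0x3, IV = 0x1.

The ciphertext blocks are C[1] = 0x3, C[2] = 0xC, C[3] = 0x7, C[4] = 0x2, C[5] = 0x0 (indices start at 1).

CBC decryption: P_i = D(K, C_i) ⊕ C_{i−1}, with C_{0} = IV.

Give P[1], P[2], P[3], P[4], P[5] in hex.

P[1] = 0xF, P[2] = 0x6, P[3] = 0xE, P[4] = 0x8, P[5] = 0xB

P[1]: D(K, 0x3) = 0xE; 0xE ⊕ 0x1 = 0xF.
P[2]: D(K, 0xC) = 0x5; 0x5 ⊕ 0x3 = 0x6.
P[3]: D(K, 0x7) = 0x2; 0x2 ⊕ 0xC = 0xE.
P[4]: D(K, 0x2) = 0xF; 0xF ⊕ 0x7 = 0x8.
P[5]: D(K, 0x0) = 0x9; 0x9 ⊕ 0x2 = 0xB.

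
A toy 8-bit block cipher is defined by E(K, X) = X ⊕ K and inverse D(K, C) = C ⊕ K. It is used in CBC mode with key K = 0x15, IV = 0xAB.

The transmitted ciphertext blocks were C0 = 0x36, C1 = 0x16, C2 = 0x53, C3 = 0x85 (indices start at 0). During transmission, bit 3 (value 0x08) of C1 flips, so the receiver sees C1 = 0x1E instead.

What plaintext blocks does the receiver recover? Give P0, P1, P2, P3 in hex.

CBC decryption: P_i = D(K, C_i) ⊕ C_{i−1}, with C_{−1} = IV.
Only C1 changed, to 0x1E. In CBC, a change in C_i garbles P_i and flips the same bit in P_{i+1}. Decrypting the received ciphertext:
P0: D(K, 0x36) = 0x23; 0x23 ⊕ 0xAB = 0x88.
P1: D(K, 0x1E) = 0x0B; 0x0B ⊕ 0x36 = 0x3D.
P2: D(K, 0x53) = 0x46; 0x46 ⊕ 0x1E = 0x58.
P3: D(K, 0x85) = 0x90; 0x90 ⊕ 0x53 = 0xC3.
Blocks that differ from the original plaintext: P1, P2.

P0 = 0x88, P1 = 0x3D, P2 = 0x58, P3 = 0xC3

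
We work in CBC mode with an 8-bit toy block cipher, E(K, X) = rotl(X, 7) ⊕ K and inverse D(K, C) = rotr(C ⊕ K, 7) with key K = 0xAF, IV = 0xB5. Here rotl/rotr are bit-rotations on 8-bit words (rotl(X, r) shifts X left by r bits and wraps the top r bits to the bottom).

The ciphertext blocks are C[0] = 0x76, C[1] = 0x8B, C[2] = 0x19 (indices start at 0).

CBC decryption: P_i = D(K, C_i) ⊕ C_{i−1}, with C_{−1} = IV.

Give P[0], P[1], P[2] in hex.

P[0] = 0x06, P[1] = 0x3E, P[2] = 0xE6

P[0]: D(K, 0x76) = 0xB3; 0xB3 ⊕ 0xB5 = 0x06.
P[1]: D(K, 0x8B) = 0x48; 0x48 ⊕ 0x76 = 0x3E.
P[2]: D(K, 0x19) = 0x6D; 0x6D ⊕ 0x8B = 0xE6.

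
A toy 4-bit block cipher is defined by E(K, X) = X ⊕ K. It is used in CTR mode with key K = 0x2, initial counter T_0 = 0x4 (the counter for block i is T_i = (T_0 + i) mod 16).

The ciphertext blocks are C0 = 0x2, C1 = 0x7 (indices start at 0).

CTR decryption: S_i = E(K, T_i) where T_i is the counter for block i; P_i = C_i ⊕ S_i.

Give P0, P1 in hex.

P0: T = 0x4, S = E(K, T) = 0x6; 0x2 ⊕ 0x6 = 0x4.
P1: T = 0x5, S = E(K, T) = 0x7; 0x7 ⊕ 0x7 = 0x0.

P0 = 0x4, P1 = 0x0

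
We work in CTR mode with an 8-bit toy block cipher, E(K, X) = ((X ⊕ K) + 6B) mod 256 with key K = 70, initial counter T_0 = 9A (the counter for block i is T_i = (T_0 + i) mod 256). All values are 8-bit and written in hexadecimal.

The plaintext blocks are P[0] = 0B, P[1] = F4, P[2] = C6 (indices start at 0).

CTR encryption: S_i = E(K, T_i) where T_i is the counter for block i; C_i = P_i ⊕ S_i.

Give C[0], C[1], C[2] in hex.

C[0] = 5E, C[1] = A2, C[2] = 91

C[0]: T = 9A, S = E(K, T) = 55; 0B ⊕ 55 = 5E.
C[1]: T = 9B, S = E(K, T) = 56; F4 ⊕ 56 = A2.
C[2]: T = 9C, S = E(K, T) = 57; C6 ⊕ 57 = 91.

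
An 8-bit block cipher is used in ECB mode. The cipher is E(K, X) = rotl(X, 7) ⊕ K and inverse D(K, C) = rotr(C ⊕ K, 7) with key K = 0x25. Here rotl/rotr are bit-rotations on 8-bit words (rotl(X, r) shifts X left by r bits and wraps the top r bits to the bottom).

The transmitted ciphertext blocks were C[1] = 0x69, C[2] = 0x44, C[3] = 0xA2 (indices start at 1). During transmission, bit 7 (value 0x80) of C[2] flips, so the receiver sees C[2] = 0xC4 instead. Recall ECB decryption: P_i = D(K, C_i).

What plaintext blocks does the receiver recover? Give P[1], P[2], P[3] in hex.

Only C[2] changed, to 0xC4. In ECB, a change in C_i affects only P_i. Decrypting the received ciphertext:
P[1]: D(K, 0x69) = 0x98.
P[2]: D(K, 0xC4) = 0xC3.
P[3]: D(K, 0xA2) = 0x0F.
Blocks that differ from the original plaintext: P[2].

P[1] = 0x98, P[2] = 0xC3, P[3] = 0x0F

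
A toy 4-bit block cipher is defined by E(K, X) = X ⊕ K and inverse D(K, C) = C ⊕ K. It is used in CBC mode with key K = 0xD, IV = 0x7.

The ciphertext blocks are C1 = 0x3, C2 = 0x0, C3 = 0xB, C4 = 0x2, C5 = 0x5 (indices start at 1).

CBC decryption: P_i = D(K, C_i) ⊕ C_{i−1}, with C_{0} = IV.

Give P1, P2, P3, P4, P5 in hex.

P1: D(K, 0x3) = 0xE; 0xE ⊕ 0x7 = 0x9.
P2: D(K, 0x0) = 0xD; 0xD ⊕ 0x3 = 0xE.
P3: D(K, 0xB) = 0x6; 0x6 ⊕ 0x0 = 0x6.
P4: D(K, 0x2) = 0xF; 0xF ⊕ 0xB = 0x4.
P5: D(K, 0x5) = 0x8; 0x8 ⊕ 0x2 = 0xA.

P1 = 0x9, P2 = 0xE, P3 = 0x6, P4 = 0x4, P5 = 0xA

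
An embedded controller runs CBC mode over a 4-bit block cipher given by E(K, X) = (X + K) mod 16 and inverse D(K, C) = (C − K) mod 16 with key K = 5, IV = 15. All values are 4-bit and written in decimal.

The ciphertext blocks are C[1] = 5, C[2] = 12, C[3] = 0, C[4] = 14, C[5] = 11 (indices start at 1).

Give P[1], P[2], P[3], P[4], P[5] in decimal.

P[1] = 15, P[2] = 2, P[3] = 7, P[4] = 9, P[5] = 8

CBC decryption: P_i = D(K, C_i) ⊕ C_{i−1}, with C_{0} = IV.
P[1]: D(K, 5) = 0; 0 ⊕ 15 = 15.
P[2]: D(K, 12) = 7; 7 ⊕ 5 = 2.
P[3]: D(K, 0) = 11; 11 ⊕ 12 = 7.
P[4]: D(K, 14) = 9; 9 ⊕ 0 = 9.
P[5]: D(K, 11) = 6; 6 ⊕ 14 = 8.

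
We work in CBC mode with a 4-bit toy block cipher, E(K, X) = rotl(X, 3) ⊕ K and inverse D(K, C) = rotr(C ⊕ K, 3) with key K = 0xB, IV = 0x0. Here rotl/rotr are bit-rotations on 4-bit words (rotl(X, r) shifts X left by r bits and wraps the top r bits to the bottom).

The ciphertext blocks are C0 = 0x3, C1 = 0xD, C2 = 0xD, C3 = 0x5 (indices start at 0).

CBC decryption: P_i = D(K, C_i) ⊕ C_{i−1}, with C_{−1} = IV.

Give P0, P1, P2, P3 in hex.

P0: D(K, 0x3) = 0x1; 0x1 ⊕ 0x0 = 0x1.
P1: D(K, 0xD) = 0xC; 0xC ⊕ 0x3 = 0xF.
P2: D(K, 0xD) = 0xC; 0xC ⊕ 0xD = 0x1.
P3: D(K, 0x5) = 0xD; 0xD ⊕ 0xD = 0x0.

P0 = 0x1, P1 = 0xF, P2 = 0x1, P3 = 0x0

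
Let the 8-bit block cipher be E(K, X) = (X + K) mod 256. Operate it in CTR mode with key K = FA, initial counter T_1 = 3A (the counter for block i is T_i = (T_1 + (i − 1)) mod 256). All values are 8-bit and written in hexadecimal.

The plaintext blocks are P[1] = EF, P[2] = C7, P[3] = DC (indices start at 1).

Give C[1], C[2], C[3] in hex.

CTR encryption: S_i = E(K, T_i) where T_i is the counter for block i; C_i = P_i ⊕ S_i.
C[1]: T = 3A, S = E(K, T) = 34; EF ⊕ 34 = DB.
C[2]: T = 3B, S = E(K, T) = 35; C7 ⊕ 35 = F2.
C[3]: T = 3C, S = E(K, T) = 36; DC ⊕ 36 = EA.

C[1] = DB, C[2] = F2, C[3] = EA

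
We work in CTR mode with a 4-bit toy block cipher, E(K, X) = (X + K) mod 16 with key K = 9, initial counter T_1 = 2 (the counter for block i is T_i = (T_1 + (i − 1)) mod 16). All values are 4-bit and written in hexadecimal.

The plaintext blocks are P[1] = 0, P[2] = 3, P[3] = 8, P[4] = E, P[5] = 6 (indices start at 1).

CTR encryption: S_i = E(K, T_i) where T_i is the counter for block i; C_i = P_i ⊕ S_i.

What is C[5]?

C[5] = 9

C[1]: T = 2, S = E(K, T) = B; 0 ⊕ B = B.
C[2]: T = 3, S = E(K, T) = C; 3 ⊕ C = F.
C[3]: T = 4, S = E(K, T) = D; 8 ⊕ D = 5.
C[4]: T = 5, S = E(K, T) = E; E ⊕ E = 0.
C[5]: T = 6, S = E(K, T) = F; 6 ⊕ F = 9.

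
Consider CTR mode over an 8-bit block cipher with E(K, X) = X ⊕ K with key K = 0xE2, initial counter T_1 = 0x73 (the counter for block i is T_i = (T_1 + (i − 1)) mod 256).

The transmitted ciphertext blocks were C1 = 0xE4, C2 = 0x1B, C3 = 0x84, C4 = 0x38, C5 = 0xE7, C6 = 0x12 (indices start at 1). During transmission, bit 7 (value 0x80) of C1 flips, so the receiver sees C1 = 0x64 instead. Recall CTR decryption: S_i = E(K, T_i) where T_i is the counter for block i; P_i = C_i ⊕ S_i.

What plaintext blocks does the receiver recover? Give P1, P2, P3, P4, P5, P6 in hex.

P1 = 0xF5, P2 = 0x8D, P3 = 0x13, P4 = 0xAC, P5 = 0x72, P6 = 0x88

Only C1 changed, to 0x64. In CTR, a change in C_i flips the same bit in P_i only; the keystream is unaffected. Decrypting the received ciphertext:
P1: T = 0x73, S = E(K, T) = 0x91; 0x64 ⊕ 0x91 = 0xF5.
P2: T = 0x74, S = E(K, T) = 0x96; 0x1B ⊕ 0x96 = 0x8D.
P3: T = 0x75, S = E(K, T) = 0x97; 0x84 ⊕ 0x97 = 0x13.
P4: T = 0x76, S = E(K, T) = 0x94; 0x38 ⊕ 0x94 = 0xAC.
P5: T = 0x77, S = E(K, T) = 0x95; 0xE7 ⊕ 0x95 = 0x72.
P6: T = 0x78, S = E(K, T) = 0x9A; 0x12 ⊕ 0x9A = 0x88.
Blocks that differ from the original plaintext: P1.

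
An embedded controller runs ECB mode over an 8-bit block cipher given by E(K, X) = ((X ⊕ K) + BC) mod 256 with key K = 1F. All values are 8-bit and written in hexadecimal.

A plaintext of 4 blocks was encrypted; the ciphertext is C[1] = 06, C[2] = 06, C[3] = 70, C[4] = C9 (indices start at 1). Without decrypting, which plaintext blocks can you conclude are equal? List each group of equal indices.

ECB encrypts each block independently with the same key, so equal ciphertext blocks imply equal plaintext blocks.
C[1] = C[2] = 06, so P[1] = P[2].

P[1] = P[2]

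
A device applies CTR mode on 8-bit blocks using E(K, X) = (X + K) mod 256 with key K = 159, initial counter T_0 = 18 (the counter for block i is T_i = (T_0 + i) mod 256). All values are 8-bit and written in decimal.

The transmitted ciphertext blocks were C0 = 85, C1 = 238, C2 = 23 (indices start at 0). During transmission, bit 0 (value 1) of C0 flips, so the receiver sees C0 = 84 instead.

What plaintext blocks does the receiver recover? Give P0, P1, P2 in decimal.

P0 = 229, P1 = 92, P2 = 164

CTR decryption: S_i = E(K, T_i) where T_i is the counter for block i; P_i = C_i ⊕ S_i.
Only C0 changed, to 84. In CTR, a change in C_i flips the same bit in P_i only; the keystream is unaffected. Decrypting the received ciphertext:
P0: T = 18, S = E(K, T) = 177; 84 ⊕ 177 = 229.
P1: T = 19, S = E(K, T) = 178; 238 ⊕ 178 = 92.
P2: T = 20, S = E(K, T) = 179; 23 ⊕ 179 = 164.
Blocks that differ from the original plaintext: P0.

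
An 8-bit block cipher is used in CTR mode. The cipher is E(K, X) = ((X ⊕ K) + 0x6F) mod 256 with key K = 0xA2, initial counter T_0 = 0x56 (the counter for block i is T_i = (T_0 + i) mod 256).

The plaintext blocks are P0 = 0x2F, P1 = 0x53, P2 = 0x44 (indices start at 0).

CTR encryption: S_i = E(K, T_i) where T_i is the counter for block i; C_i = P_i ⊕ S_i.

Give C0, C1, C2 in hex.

C0: T = 0x56, S = E(K, T) = 0x63; 0x2F ⊕ 0x63 = 0x4C.
C1: T = 0x57, S = E(K, T) = 0x64; 0x53 ⊕ 0x64 = 0x37.
C2: T = 0x58, S = E(K, T) = 0x69; 0x44 ⊕ 0x69 = 0x2D.

C0 = 0x4C, C1 = 0x37, C2 = 0x2D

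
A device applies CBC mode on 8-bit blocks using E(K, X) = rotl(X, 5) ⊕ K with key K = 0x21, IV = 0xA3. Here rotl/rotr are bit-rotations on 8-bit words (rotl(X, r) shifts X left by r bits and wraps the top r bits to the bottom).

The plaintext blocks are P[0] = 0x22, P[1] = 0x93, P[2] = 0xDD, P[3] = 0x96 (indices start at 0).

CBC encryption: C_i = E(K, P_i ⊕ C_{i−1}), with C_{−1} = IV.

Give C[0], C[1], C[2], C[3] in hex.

C[0] = 0x11, C[1] = 0x71, C[2] = 0xB4, C[3] = 0x65

C[0]: P[0] ⊕ 0xA3 = 0x81; E(K, 0x81) = 0x11.
C[1]: P[1] ⊕ 0x11 = 0x82; E(K, 0x82) = 0x71.
C[2]: P[2] ⊕ 0x71 = 0xAC; E(K, 0xAC) = 0xB4.
C[3]: P[3] ⊕ 0xB4 = 0x22; E(K, 0x22) = 0x65.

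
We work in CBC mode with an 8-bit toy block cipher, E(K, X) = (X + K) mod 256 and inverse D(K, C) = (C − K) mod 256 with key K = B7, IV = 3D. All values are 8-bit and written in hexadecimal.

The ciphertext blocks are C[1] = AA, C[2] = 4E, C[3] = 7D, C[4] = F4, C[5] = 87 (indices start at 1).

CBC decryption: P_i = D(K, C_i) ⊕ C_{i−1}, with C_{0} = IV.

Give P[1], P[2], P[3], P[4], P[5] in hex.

P[1]: D(K, AA) = F3; F3 ⊕ 3D = CE.
P[2]: D(K, 4E) = 97; 97 ⊕ AA = 3D.
P[3]: D(K, 7D) = C6; C6 ⊕ 4E = 88.
P[4]: D(K, F4) = 3D; 3D ⊕ 7D = 40.
P[5]: D(K, 87) = D0; D0 ⊕ F4 = 24.

P[1] = CE, P[2] = 3D, P[3] = 88, P[4] = 40, P[5] = 24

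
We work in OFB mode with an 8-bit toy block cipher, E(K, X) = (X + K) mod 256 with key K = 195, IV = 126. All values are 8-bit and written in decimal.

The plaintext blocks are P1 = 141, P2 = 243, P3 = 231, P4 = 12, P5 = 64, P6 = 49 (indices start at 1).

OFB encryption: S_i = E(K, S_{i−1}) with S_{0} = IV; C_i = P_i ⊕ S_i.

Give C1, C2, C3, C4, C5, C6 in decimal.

C1 = 204, C2 = 247, C3 = 32, C4 = 134, C5 = 13, C6 = 33

C1: S = E(K, 126) = 65; 141 ⊕ 65 = 204.
C2: S = E(K, 65) = 4; 243 ⊕ 4 = 247.
C3: S = E(K, 4) = 199; 231 ⊕ 199 = 32.
C4: S = E(K, 199) = 138; 12 ⊕ 138 = 134.
C5: S = E(K, 138) = 77; 64 ⊕ 77 = 13.
C6: S = E(K, 77) = 16; 49 ⊕ 16 = 33.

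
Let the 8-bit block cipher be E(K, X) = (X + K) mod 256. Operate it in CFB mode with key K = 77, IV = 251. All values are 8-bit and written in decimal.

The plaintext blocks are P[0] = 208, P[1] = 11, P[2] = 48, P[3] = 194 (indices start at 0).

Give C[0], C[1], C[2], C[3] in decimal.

CFB encryption: C_i = P_i ⊕ E(K, C_{i−1}), with C_{−1} = IV.
C[0]: E(K, 251) = 72; 208 ⊕ 72 = 152.
C[1]: E(K, 152) = 229; 11 ⊕ 229 = 238.
C[2]: E(K, 238) = 59; 48 ⊕ 59 = 11.
C[3]: E(K, 11) = 88; 194 ⊕ 88 = 154.

C[0] = 152, C[1] = 238, C[2] = 11, C[3] = 154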